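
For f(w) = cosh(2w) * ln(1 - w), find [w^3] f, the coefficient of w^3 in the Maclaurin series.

-7/3

Multiply the two series term by term and collect like powers.
f(0) = 0
f′(0) = -1
f′′(0) = -1
f′′′(0) = -14
Dividing each by k! gives the coefficients c_0, ..., c_3.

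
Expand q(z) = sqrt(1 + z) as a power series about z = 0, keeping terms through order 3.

q(0) = 1
q′(0) = 1/2
q′′(0) = -1/4
q′′′(0) = 3/8
The Taylor polynomial is Σ q^(k)(0)/k! · z^k.

z^3/16 - z^2/8 + z/2 + 1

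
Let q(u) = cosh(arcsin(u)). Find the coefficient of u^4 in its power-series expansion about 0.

5/24

Compose series: expand the inner function first, then feed it into the outer expansion.
q(0) = 1
q′(0) = 0
q′′(0) = 1
q′′′(0) = 0
q^(4)(0) = 5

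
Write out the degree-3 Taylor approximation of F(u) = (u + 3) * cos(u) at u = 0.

-u^3/2 - 3*u^2/2 + u + 3

Multiply each power in the prefactor through the base expansion.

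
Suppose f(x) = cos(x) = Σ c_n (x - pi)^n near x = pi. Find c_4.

-1/24

Use the known series and substitute for the argument.
[(x - pi)^0] = -1;  [(x - pi)^1] = 0;  [(x - pi)^2] = 1/2;  [(x - pi)^3] = 0;  [(x - pi)^4] = -1/24.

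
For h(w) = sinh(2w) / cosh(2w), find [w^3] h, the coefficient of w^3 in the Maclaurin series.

Invert the denominator's series and multiply.
h(0) = 0
h′(0) = 2
h′′(0) = 0
h′′′(0) = -16
The Taylor polynomial is Σ h^(k)(0)/k! · w^k.

-8/3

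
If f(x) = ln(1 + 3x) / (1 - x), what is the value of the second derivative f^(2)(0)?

Expand each factor separately, then convolve coefficients.
The coefficient of x^2 in the expansion is -3/2, so f′′(0) = 2! * (-3/2) = -3.

-3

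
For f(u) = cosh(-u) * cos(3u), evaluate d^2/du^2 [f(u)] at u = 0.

Multiply the two series term by term and collect like powers.
The coefficient of u^2 in the expansion is -4, so f′′(0) = 2! * (-4) = -8.

-8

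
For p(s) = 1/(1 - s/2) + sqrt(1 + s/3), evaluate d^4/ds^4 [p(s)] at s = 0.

Expand each term separately and add.
The coefficient of s^4 in the expansion is 643/10368, so p^(4)(0) = 4! * (643/10368) = 643/432.

643/432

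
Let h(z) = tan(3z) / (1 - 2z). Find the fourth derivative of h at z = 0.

Expand each factor separately, then convolve coefficients.
The coefficient of z^4 in the expansion is 42, so h^(4)(0) = 4! * (42) = 1008.

1008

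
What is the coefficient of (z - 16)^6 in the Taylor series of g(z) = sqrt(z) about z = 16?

-21/4294967296

[(z - 16)^0] = 4;  [(z - 16)^1] = 1/8;  [(z - 16)^2] = -1/512;  [(z - 16)^3] = 1/16384;  [(z - 16)^4] = -5/2097152;  [(z - 16)^5] = 7/67108864;  [(z - 16)^6] = -21/4294967296.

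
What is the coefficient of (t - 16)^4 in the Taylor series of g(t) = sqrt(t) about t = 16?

Differentiate repeatedly and evaluate at the center.
g(16) = 4
g′(16) = 1/8
g′′(16) = -1/256
g′′′(16) = 3/8192
g^(4)(16) = -15/262144
Dividing each by k! gives the coefficients c_0, ..., c_4.

-5/2097152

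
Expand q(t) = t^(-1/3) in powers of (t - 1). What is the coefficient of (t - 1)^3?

-14/81

[(t - 1)^0] = 1;  [(t - 1)^1] = -1/3;  [(t - 1)^2] = 2/9;  [(t - 1)^3] = -14/81.
So c_3 = q′′′(1)/3! = -14/81.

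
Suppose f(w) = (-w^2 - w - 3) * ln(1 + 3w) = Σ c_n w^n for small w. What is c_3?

Distribute the polynomial across the series and collect like powers.
[w^0] = 0;  [w^1] = -9;  [w^2] = 21/2;  [w^3] = -51/2.
So c_3 = f′′′(0)/3! = -51/2.

-51/2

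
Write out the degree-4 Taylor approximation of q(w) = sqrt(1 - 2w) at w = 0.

[w^0] = 1;  [w^1] = -1;  [w^2] = -1/2;  [w^3] = -1/2;  [w^4] = -5/8.

-5*w^4/8 - w^3/2 - w^2/2 - w + 1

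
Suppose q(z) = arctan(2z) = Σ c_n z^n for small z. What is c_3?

-8/3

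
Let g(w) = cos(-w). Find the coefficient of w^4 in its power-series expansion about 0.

g(0) = 1
g′(0) = 0
g′′(0) = -1
g′′′(0) = 0
g^(4)(0) = 1
So c_4 = g^(4)(0)/4! = 1/24.

1/24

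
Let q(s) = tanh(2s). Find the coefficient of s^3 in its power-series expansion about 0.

-8/3

[s^0] = 0;  [s^1] = 2;  [s^2] = 0;  [s^3] = -8/3.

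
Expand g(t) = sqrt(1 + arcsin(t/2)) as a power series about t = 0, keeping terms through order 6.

Plug the Maclaurin series of the inner function into that of the outer and collect terms.
g(0) = 1
g′(0) = 1/4
g′′(0) = -1/16
g′′′(0) = 7/64
g^(4)(0) = -31/256
g^(5)(0) = 369/1024
g^(6)(0) = -7*2^(419/781)*3^(714/781)*5^(651/781)*7^(199/781)/225
The Taylor polynomial is Σ g^(k)(0)/k! · t^k.

-3169*t^6/2949120 + 123*t^5/40960 - 31*t^4/6144 + 7*t^3/384 - t^2/32 + t/4 + 1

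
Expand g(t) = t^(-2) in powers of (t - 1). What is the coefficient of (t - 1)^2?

Compute the successive derivatives at the expansion point and divide by k!.
g(1) = 1
g′(1) = -2
g′′(1) = 6
Dividing each by k! gives the coefficients c_0, ..., c_2.

3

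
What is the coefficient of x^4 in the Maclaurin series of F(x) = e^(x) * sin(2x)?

Take the Cauchy product of the two expansions.
F(0) = 0
F′(0) = 2
F′′(0) = 4
F′′′(0) = -2
F^(4)(0) = -24

-1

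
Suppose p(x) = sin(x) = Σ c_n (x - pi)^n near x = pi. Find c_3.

[(x - pi)^0] = 0;  [(x - pi)^1] = -1;  [(x - pi)^2] = 0;  [(x - pi)^3] = 1/6.

1/6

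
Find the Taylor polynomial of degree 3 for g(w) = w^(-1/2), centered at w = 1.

-5*(w - 1)^3/16 + 3*(w - 1)^2/8 - (w - 1)/2 + 1

g(1) = 1
g′(1) = -1/2
g′′(1) = 3/4
g′′′(1) = -15/8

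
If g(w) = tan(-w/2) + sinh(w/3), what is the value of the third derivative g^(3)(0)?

Combine the two series term by term.
From the series, [w^3] g = -23/648; multiply by 3! = 6 to get -23/108.

-23/108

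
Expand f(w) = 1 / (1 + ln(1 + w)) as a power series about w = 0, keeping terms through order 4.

11*w^4/3 - 7*w^3/3 + 3*w^2/2 - w + 1

Use the geometric series for the reciprocal, then substitute.
f(0) = 1
f′(0) = -1
f′′(0) = 3
f′′′(0) = -14
f^(4)(0) = 88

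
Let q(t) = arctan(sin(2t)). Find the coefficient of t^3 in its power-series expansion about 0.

-4

Let u equal the inner series; expand the outer function in u and truncate.
q(0) = 0
q′(0) = 2
q′′(0) = 0
q′′′(0) = -24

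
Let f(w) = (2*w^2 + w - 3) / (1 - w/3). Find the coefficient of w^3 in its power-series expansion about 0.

2/3

Shift and add copies of the series according to the polynomial's terms.
f(0) = -3
f′(0) = 0
f′′(0) = 4
f′′′(0) = 4
So c_3 = f′′′(0)/3! = 2/3.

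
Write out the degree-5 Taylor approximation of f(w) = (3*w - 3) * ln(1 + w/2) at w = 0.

-21*w^5/320 + 11*w^4/64 - w^3/2 + 15*w^2/8 - 3*w/2

Multiply each power in the prefactor through the base expansion.
f(0) = 0
f′(0) = -3/2
f′′(0) = 15/4
f′′′(0) = -3
f^(4)(0) = 33/8
f^(5)(0) = -63/8
Then c_k = f^(k)(0)/k! gives each Taylor coefficient.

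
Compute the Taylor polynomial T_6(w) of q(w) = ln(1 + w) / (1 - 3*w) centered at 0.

12581*w^6/60 + 1399*w^5/20 + 93*w^4/4 + 47*w^3/6 + 5*w^2/2 + w

Multiply the numerator's expansion by the denominator's geometric series.
q(0) = 0
q′(0) = 1
q′′(0) = 5
q′′′(0) = 47
q^(4)(0) = 558
q^(5)(0) = 8394
q^(6)(0) = 150972
The Taylor polynomial is Σ q^(k)(0)/k! · w^k.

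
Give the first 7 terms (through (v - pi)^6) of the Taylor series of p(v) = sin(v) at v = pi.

p(pi) = 0
p′(pi) = -1
p′′(pi) = 0
p′′′(pi) = 1
p^(4)(pi) = 0
p^(5)(pi) = -1
p^(6)(pi) = 0
Dividing each by k! gives the coefficients c_0, ..., c_6.

-(v - pi)^5/120 + (v - pi)^3/6 - (v - pi)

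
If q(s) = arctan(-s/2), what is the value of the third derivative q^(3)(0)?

From the series, [s^3] q = 1/24; multiply by 3! = 6 to get 1/4.

1/4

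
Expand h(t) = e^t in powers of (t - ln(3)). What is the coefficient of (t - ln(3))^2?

3/2

Differentiate repeatedly and evaluate at the center.
h(ln(3)) = 3
h′(ln(3)) = 3
h′′(ln(3)) = 3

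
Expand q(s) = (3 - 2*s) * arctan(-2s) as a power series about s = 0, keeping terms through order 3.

8*s^3 + 4*s^2 - 6*s

Distribute the polynomial across the series and collect like powers.
q(0) = 0
q′(0) = -6
q′′(0) = 8
q′′′(0) = 48
Then c_k = q^(k)(0)/k! gives each Taylor coefficient.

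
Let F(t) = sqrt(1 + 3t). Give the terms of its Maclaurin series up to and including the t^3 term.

27*t^3/16 - 9*t^2/8 + 3*t/2 + 1

[t^0] = 1;  [t^1] = 3/2;  [t^2] = -9/8;  [t^3] = 27/16.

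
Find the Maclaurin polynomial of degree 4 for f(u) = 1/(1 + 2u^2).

4*u^4 - 2*u^2 + 1

[u^0] = 1;  [u^1] = 0;  [u^2] = -2;  [u^3] = 0;  [u^4] = 4.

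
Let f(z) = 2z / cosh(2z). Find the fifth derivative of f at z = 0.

800

Write the quotient as an unknown series and match coefficients against numerator = denominator · series.
The coefficient of z^5 in the expansion is 20/3, so f^(5)(0) = 5! * (20/3) = 800.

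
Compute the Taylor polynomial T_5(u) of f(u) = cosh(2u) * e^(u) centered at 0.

Write out both Maclaurin series and multiply, keeping only the needed powers.
f(0) = 1
f′(0) = 1
f′′(0) = 5
f′′′(0) = 13
f^(4)(0) = 41
f^(5)(0) = 121
The Taylor polynomial is Σ f^(k)(0)/k! · u^k.

121*u^5/120 + 41*u^4/24 + 13*u^3/6 + 5*u^2/2 + u + 1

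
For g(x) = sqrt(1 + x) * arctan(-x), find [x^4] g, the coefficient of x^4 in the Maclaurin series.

Take the Cauchy product of the two expansions.
g(0) = 0
g′(0) = -1
g′′(0) = -1
g′′′(0) = 11/4
g^(4)(0) = 5/2
So c_4 = g^(4)(0)/4! = 5/48.

5/48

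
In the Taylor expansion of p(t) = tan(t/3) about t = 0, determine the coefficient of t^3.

1/81

p(0) = 0
p′(0) = 1/3
p′′(0) = 0
p′′′(0) = 2/27
So c_3 = p′′′(0)/3! = 1/81.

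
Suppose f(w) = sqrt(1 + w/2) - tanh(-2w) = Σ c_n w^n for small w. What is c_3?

-1021/384

Expand each term separately and add.
f(0) = 1
f′(0) = 9/4
f′′(0) = -1/16
f′′′(0) = -1021/64
So c_3 = f′′′(0)/3! = -1021/384.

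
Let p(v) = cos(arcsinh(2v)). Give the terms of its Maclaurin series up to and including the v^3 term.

Plug the Maclaurin series of the inner function into that of the outer and collect terms.
p(0) = 1
p′(0) = 0
p′′(0) = -4
p′′′(0) = 0
Then c_k = p^(k)(0)/k! gives each Taylor coefficient.

1 - 2*v^2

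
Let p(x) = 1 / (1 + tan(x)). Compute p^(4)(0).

Expand as Σ (-1)^k u^k with u equal to the inner function's series.
From the series, [x^4] p = 5/3; multiply by 4! = 24 to get 40.

40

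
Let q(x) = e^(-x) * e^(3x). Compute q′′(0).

4

Expand each factor separately, then convolve coefficients.
The coefficient of x^2 in the expansion is 2, so q′′(0) = 2! * (2) = 4.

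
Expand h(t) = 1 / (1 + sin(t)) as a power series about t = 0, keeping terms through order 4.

Write 1/(1+u) = 1 - u + u^2 - u^3 + ... and substitute the series for u.
h(0) = 1
h′(0) = -1
h′′(0) = 2
h′′′(0) = -5
h^(4)(0) = 16
Dividing each by k! gives the coefficients c_0, ..., c_4.

2*t^4/3 - 5*t^3/6 + t^2 - t + 1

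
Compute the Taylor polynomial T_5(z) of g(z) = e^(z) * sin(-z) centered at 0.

z^5/30 - z^3/3 - z^2 - z

Take the Cauchy product of the two expansions.
g(0) = 0
g′(0) = -1
g′′(0) = -2
g′′′(0) = -2
g^(4)(0) = 0
g^(5)(0) = 4
Then c_k = g^(k)(0)/k! gives each Taylor coefficient.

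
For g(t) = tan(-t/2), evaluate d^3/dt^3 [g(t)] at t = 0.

-1/4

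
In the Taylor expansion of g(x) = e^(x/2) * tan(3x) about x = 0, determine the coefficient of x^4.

Take the Cauchy product of the two expansions.
g(0) = 0
g′(0) = 3
g′′(0) = 3
g′′′(0) = 225/4
g^(4)(0) = 219/2
So c_4 = g^(4)(0)/4! = 73/16.

73/16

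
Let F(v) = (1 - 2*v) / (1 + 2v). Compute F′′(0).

16

Distribute the polynomial across the series and collect like powers.
The coefficient of v^2 in the expansion is 8, so F′′(0) = 2! * (8) = 16.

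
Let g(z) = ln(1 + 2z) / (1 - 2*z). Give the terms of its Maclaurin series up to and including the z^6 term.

Expand 1/(denominator) as a geometric series and multiply by the numerator's series.
[z^0] = 0;  [z^1] = 2;  [z^2] = 2;  [z^3] = 20/3;  [z^4] = 28/3;  [z^5] = 376/15;  [z^6] = 592/15.

592*z^6/15 + 376*z^5/15 + 28*z^4/3 + 20*z^3/3 + 2*z^2 + 2*z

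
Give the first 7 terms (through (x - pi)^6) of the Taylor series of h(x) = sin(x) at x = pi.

-(x - pi)^5/120 + (x - pi)^3/6 - (x - pi)

Differentiate repeatedly and evaluate at the center.
h(pi) = 0
h′(pi) = -1
h′′(pi) = 0
h′′′(pi) = 1
h^(4)(pi) = 0
h^(5)(pi) = -1
h^(6)(pi) = 0
Then c_k = h^(k)(pi)/k! gives each Taylor coefficient.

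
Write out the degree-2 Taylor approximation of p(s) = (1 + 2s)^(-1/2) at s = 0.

3*s^2/2 - s + 1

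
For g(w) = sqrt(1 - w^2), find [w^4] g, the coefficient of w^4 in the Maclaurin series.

-1/8

Apply the Taylor formula c_k = f^(k)(a)/k!.
So c_4 = g^(4)(0)/4! = -1/8.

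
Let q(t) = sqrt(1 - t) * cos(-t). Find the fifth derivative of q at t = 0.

-65/32

Write out both Maclaurin series and multiply, keeping only the needed powers.
From the series, [t^5] q = -13/768; multiply by 5! = 120 to get -65/32.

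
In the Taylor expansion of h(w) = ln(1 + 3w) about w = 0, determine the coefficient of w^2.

h(0) = 0
h′(0) = 3
h′′(0) = -9

-9/2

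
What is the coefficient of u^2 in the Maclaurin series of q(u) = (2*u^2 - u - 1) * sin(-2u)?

2

Distribute the polynomial across the series and collect like powers.
q(0) = 0
q′(0) = 2
q′′(0) = 4
So c_2 = q′′(0)/2! = 2.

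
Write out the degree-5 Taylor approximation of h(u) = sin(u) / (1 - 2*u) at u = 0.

Expand 1/(denominator) as a geometric series and multiply by the numerator's series.
h(0) = 0
h′(0) = 1
h′′(0) = 4
h′′′(0) = 23
h^(4)(0) = 184
h^(5)(0) = 1841
Then c_k = h^(k)(0)/k! gives each Taylor coefficient.

1841*u^5/120 + 23*u^4/3 + 23*u^3/6 + 2*u^2 + u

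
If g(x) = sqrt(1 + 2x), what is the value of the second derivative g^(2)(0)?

-1

The coefficient of x^2 in the expansion is -1/2, so g′′(0) = 2! * (-1/2) = -1.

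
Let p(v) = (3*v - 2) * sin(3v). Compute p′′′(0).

54

Multiply each power in the prefactor through the base expansion.
The coefficient of v^3 in the expansion is 9, so p′′′(0) = 3! * (9) = 54.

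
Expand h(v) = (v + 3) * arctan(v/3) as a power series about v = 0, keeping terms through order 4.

-v^4/81 - v^3/27 + v^2/3 + v

Multiply each power in the prefactor through the base expansion.
h(0) = 0
h′(0) = 1
h′′(0) = 2/3
h′′′(0) = -2/9
h^(4)(0) = -8/27
Then c_k = h^(k)(0)/k! gives each Taylor coefficient.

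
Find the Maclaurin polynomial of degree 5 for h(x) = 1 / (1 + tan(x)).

-32*x^5/15 + 5*x^4/3 - 4*x^3/3 + x^2 - x + 1

Expand as Σ (-1)^k u^k with u equal to the inner function's series.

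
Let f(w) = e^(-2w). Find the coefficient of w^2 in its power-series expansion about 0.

2

[w^0] = 1;  [w^1] = -2;  [w^2] = 2.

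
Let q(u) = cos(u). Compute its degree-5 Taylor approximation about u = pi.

[(u - pi)^0] = -1;  [(u - pi)^1] = 0;  [(u - pi)^2] = 1/2;  [(u - pi)^3] = 0;  [(u - pi)^4] = -1/24;  [(u - pi)^5] = 0.

-(u - pi)^4/24 + (u - pi)^2/2 - 1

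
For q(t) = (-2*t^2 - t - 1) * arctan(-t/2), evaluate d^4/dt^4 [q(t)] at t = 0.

Shift and add copies of the series according to the polynomial's terms.
The coefficient of t^4 in the expansion is -1/24, so q^(4)(0) = 4! * (-1/24) = -1.

-1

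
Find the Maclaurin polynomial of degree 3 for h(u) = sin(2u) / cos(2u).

8*u^3/3 + 2*u

Write the quotient as an unknown series and match coefficients against numerator = denominator · series.
[u^0] = 0;  [u^1] = 2;  [u^2] = 0;  [u^3] = 8/3.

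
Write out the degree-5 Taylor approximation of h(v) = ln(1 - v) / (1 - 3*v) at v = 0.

Expand 1/(denominator) as a geometric series and multiply by the numerator's series.

-1969*v^5/20 - 131*v^4/4 - 65*v^3/6 - 7*v^2/2 - v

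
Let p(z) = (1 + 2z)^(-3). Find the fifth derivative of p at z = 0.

-80640

Compute the successive derivatives at the expansion point and divide by k!.
The coefficient of z^5 in the expansion is -672, so p^(5)(0) = 5! * (-672) = -80640.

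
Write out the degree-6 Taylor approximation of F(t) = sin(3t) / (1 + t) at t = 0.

-21*t^6/40 + 21*t^5/40 + 3*t^4/2 - 3*t^3/2 - 3*t^2 + 3*t

Multiply the two series term by term and collect like powers.
F(0) = 0
F′(0) = 3
F′′(0) = -6
F′′′(0) = -9
F^(4)(0) = 36
F^(5)(0) = 63
F^(6)(0) = -378
Dividing each by k! gives the coefficients c_0, ..., c_6.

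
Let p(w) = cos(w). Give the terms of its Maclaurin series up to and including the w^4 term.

w^4/24 - w^2/2 + 1

[w^0] = 1;  [w^1] = 0;  [w^2] = -1/2;  [w^3] = 0;  [w^4] = 1/24.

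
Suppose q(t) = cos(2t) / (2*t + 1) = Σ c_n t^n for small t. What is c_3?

-4

Use 1/(1 - r) = Σ r^k on the denominator, then take the Cauchy product.
q(0) = 1
q′(0) = -2
q′′(0) = 4
q′′′(0) = -24
So c_3 = q′′′(0)/3! = -4.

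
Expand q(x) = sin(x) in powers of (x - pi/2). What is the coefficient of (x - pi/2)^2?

Compute the successive derivatives at the expansion point and divide by k!.
q(pi/2) = 1
q′(pi/2) = 0
q′′(pi/2) = -1
So c_2 = q′′(pi/2)/2! = -1/2.

-1/2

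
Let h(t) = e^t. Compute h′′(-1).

e^(-1)

Differentiate repeatedly and evaluate at the center.
From the series, [(t + 1)^2] h = e^(-1)/2; multiply by 2! = 2 to get e^(-1).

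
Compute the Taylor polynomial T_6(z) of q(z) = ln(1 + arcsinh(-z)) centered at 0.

Compose series: expand the inner function first, then feed it into the outer expansion.
q(0) = 0
q′(0) = -1
q′′(0) = -1
q′′′(0) = -1
q^(4)(0) = -2
q^(5)(0) = -13
q^(6)(0) = -64
Then c_k = q^(k)(0)/k! gives each Taylor coefficient.

-4*z^6/45 - 13*z^5/120 - z^4/12 - z^3/6 - z^2/2 - z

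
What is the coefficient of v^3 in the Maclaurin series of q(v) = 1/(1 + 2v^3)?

-2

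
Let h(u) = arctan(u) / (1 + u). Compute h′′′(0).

4

Write out both Maclaurin series and multiply, keeping only the needed powers.
The coefficient of u^3 in the expansion is 2/3, so h′′′(0) = 3! * (2/3) = 4.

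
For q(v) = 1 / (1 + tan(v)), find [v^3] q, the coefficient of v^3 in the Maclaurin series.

Write 1/(1+u) = 1 - u + u^2 - u^3 + ... and substitute the series for u.
[v^0] = 1;  [v^1] = -1;  [v^2] = 1;  [v^3] = -4/3.

-4/3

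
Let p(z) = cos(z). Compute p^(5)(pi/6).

-1/2

From the series, [(z - pi/6)^5] p = -1/240; multiply by 5! = 120 to get -1/2.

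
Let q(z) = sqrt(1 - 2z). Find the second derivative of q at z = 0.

-1

The coefficient of z^2 in the expansion is -1/2, so q′′(0) = 2! * (-1/2) = -1.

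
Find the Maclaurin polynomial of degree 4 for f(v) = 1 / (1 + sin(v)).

Use the geometric series for the reciprocal, then substitute.
f(0) = 1
f′(0) = -1
f′′(0) = 2
f′′′(0) = -5
f^(4)(0) = 16
The Taylor polynomial is Σ f^(k)(0)/k! · v^k.

2*v^4/3 - 5*v^3/6 + v^2 - v + 1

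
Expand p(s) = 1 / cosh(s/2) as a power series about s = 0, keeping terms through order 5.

5*s^4/384 - s^2/8 + 1

Divide the numerator series by the denominator series (power-series long division).
p(0) = 1
p′(0) = 0
p′′(0) = -1/4
p′′′(0) = 0
p^(4)(0) = 5/16
p^(5)(0) = 0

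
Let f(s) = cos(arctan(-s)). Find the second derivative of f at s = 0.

Compose series: expand the inner function first, then feed it into the outer expansion.
The coefficient of s^2 in the expansion is -1/2, so f′′(0) = 2! * (-1/2) = -1.

-1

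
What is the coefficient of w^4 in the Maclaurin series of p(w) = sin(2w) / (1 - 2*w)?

Expand 1/(denominator) as a geometric series and multiply by the numerator's series.
p(0) = 0
p′(0) = 2
p′′(0) = 8
p′′′(0) = 40
p^(4)(0) = 320
Dividing each by k! gives the coefficients c_0, ..., c_4.

40/3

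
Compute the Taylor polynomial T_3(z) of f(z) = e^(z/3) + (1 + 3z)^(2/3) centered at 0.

217*z^3/162 - 17*z^2/18 + 7*z/3 + 2

Combine the two series term by term.
f(0) = 2
f′(0) = 7/3
f′′(0) = -17/9
f′′′(0) = 217/27
Then c_k = f^(k)(0)/k! gives each Taylor coefficient.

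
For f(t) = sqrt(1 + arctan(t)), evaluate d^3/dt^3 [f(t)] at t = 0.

Plug the Maclaurin series of the inner function into that of the outer and collect terms.
The coefficient of t^3 in the expansion is -5/48, so f′′′(0) = 3! * (-5/48) = -5/8.

-5/8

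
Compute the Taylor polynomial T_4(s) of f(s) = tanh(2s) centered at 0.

-8*s^3/3 + 2*s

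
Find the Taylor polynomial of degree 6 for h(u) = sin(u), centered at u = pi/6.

-(u - pi/6)^6/1440 + sqrt(3)*(u - pi/6)^5/240 + (u - pi/6)^4/48 - sqrt(3)*(u - pi/6)^3/12 - (u - pi/6)^2/4 + sqrt(3)*(u - pi/6)/2 + 1/2

Compute the successive derivatives at the expansion point and divide by k!.
[(u - pi/6)^0] = 1/2;  [(u - pi/6)^1] = sqrt(3)/2;  [(u - pi/6)^2] = -1/4;  [(u - pi/6)^3] = -sqrt(3)/12;  [(u - pi/6)^4] = 1/48;  [(u - pi/6)^5] = sqrt(3)/240;  [(u - pi/6)^6] = -1/1440.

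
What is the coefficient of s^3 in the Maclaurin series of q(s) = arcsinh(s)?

-1/6

Use the known series and substitute for the argument.
q(0) = 0
q′(0) = 1
q′′(0) = 0
q′′′(0) = -1
So c_3 = q′′′(0)/3! = -1/6.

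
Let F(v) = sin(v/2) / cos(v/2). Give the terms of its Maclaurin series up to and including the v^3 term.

v^3/24 + v/2

Write the quotient as an unknown series and match coefficients against numerator = denominator · series.
F(0) = 0
F′(0) = 1/2
F′′(0) = 0
F′′′(0) = 1/4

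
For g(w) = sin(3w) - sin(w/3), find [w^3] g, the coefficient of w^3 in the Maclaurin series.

Combine the two series term by term.

-364/81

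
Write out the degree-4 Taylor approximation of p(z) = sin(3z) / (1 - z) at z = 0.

Write out both Maclaurin series and multiply, keeping only the needed powers.
p(0) = 0
p′(0) = 3
p′′(0) = 6
p′′′(0) = -9
p^(4)(0) = -36
Dividing each by k! gives the coefficients c_0, ..., c_4.

-3*z^4/2 - 3*z^3/2 + 3*z^2 + 3*z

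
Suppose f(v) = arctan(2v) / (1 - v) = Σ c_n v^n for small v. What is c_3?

-2/3

Multiply the two series term by term and collect like powers.
f(0) = 0
f′(0) = 2
f′′(0) = 4
f′′′(0) = -4
Dividing each by k! gives the coefficients c_0, ..., c_3.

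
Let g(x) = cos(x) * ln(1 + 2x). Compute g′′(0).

-4

Multiply the two series term by term and collect like powers.
The coefficient of x^2 in the expansion is -2, so g′′(0) = 2! * (-2) = -4.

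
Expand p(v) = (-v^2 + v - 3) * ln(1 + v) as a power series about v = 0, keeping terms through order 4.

19*v^4/12 - 5*v^3/2 + 5*v^2/2 - 3*v

Multiply each power in the prefactor through the base expansion.
p(0) = 0
p′(0) = -3
p′′(0) = 5
p′′′(0) = -15
p^(4)(0) = 38
Dividing each by k! gives the coefficients c_0, ..., c_4.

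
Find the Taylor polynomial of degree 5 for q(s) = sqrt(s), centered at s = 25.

q(25) = 5
q′(25) = 1/10
q′′(25) = -1/500
q′′′(25) = 3/25000
q^(4)(25) = -3/250000
q^(5)(25) = 21/12500000
Dividing each by k! gives the coefficients c_0, ..., c_5.

7*(s - 25)^5/500000000 - (s - 25)^4/2000000 + (s - 25)^3/50000 - (s - 25)^2/1000 + (s - 25)/10 + 5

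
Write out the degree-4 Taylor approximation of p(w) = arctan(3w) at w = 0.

[w^0] = 0;  [w^1] = 3;  [w^2] = 0;  [w^3] = -9;  [w^4] = 0.

-9*w^3 + 3*w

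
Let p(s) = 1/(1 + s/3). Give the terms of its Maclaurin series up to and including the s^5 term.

-s^5/243 + s^4/81 - s^3/27 + s^2/9 - s/3 + 1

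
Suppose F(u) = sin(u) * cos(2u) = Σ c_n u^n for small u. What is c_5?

Multiply the two series term by term and collect like powers.
So c_5 = F^(5)(0)/5! = 121/120.

121/120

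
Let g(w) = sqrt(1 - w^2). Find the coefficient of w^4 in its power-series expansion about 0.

Use the known series and substitute for the argument.
g(0) = 1
g′(0) = 0
g′′(0) = -1
g′′′(0) = 0
g^(4)(0) = -3
Dividing each by k! gives the coefficients c_0, ..., c_4.

-1/8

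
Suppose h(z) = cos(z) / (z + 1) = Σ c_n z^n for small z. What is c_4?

Expand 1/(denominator) as a geometric series and multiply by the numerator's series.
[z^0] = 1;  [z^1] = -1;  [z^2] = 1/2;  [z^3] = -1/2;  [z^4] = 13/24.

13/24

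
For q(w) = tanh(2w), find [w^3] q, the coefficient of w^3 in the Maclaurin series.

-8/3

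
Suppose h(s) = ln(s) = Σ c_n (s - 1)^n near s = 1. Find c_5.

1/5

Use the known series and substitute for the argument.
h(1) = 0
h′(1) = 1
h′′(1) = -1
h′′′(1) = 2
h^(4)(1) = -6
h^(5)(1) = 24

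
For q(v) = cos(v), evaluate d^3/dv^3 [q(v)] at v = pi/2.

Compute the successive derivatives at the expansion point and divide by k!.
The coefficient of (v - pi/2)^3 in the expansion is 1/6, so q′′′(pi/2) = 3! * (1/6) = 1.

1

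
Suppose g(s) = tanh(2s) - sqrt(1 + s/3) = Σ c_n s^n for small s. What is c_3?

-1153/432

Combine the two series term by term.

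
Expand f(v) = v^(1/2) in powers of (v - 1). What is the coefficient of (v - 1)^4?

-5/128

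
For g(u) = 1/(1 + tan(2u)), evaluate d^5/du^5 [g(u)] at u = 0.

-8192

Let u equal the inner series; expand the outer function in u and truncate.
The coefficient of u^5 in the expansion is -1024/15, so g^(5)(0) = 5! * (-1024/15) = -8192.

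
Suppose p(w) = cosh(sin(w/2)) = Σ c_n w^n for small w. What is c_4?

-1/128

Compose series: expand the inner function first, then feed it into the outer expansion.
[w^0] = 1;  [w^1] = 0;  [w^2] = 1/8;  [w^3] = 0;  [w^4] = -1/128.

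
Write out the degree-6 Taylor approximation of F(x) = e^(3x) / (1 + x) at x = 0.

Take the Cauchy product of the two expansions.
[x^0] = 1;  [x^1] = 2;  [x^2] = 5/2;  [x^3] = 2;  [x^4] = 11/8;  [x^5] = 13/20;  [x^6] = 29/80.

29*x^6/80 + 13*x^5/20 + 11*x^4/8 + 2*x^3 + 5*x^2/2 + 2*x + 1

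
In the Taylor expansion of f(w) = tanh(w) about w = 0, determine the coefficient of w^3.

Compute the successive derivatives at the expansion point and divide by k!.
[w^0] = 0;  [w^1] = 1;  [w^2] = 0;  [w^3] = -1/3.

-1/3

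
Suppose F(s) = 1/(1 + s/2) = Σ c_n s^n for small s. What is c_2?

1/4

F(0) = 1
F′(0) = -1/2
F′′(0) = 1/2
Then c_k = F^(k)(0)/k! gives each Taylor coefficient.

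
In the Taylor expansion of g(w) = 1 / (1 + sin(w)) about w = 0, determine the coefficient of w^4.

Expand as Σ (-1)^k u^k with u equal to the inner function's series.
So c_4 = g^(4)(0)/4! = 2/3.

2/3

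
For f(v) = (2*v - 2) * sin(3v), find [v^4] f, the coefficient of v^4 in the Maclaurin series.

Multiply each power in the prefactor through the base expansion.
f(0) = 0
f′(0) = -6
f′′(0) = 12
f′′′(0) = 54
f^(4)(0) = -216

-9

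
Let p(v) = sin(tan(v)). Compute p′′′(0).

Let u equal the inner series; expand the outer function in u and truncate.
From the series, [v^3] p = 1/6; multiply by 3! = 6 to get 1.

1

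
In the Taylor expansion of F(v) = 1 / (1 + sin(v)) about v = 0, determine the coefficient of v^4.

2/3

Use the geometric series for the reciprocal, then substitute.
F(0) = 1
F′(0) = -1
F′′(0) = 2
F′′′(0) = -5
F^(4)(0) = 16
So c_4 = F^(4)(0)/4! = 2/3.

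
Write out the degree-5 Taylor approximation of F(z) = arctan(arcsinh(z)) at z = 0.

53*z^5/120 - z^3/2 + z

Let u equal the inner series; expand the outer function in u and truncate.
F(0) = 0
F′(0) = 1
F′′(0) = 0
F′′′(0) = -3
F^(4)(0) = 0
F^(5)(0) = 53
Dividing each by k! gives the coefficients c_0, ..., c_5.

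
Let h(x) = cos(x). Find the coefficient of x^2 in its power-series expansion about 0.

-1/2

Compute the successive derivatives at the expansion point and divide by k!.
[x^0] = 1;  [x^1] = 0;  [x^2] = -1/2.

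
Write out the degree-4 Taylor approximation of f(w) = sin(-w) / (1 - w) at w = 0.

Multiply the numerator's expansion by the denominator's geometric series.
f(0) = 0
f′(0) = -1
f′′(0) = -2
f′′′(0) = -5
f^(4)(0) = -20
Dividing each by k! gives the coefficients c_0, ..., c_4.

-5*w^4/6 - 5*w^3/6 - w^2 - w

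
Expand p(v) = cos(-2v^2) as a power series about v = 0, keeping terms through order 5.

1 - 2*v^4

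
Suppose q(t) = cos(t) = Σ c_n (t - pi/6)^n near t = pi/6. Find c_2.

-sqrt(3)/4

q(pi/6) = sqrt(3)/2
q′(pi/6) = -1/2
q′′(pi/6) = -sqrt(3)/2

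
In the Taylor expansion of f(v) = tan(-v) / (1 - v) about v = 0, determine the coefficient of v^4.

Expand each factor separately, then convolve coefficients.

-4/3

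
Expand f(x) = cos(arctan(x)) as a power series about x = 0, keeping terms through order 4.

Compose series: expand the inner function first, then feed it into the outer expansion.
f(0) = 1
f′(0) = 0
f′′(0) = -1
f′′′(0) = 0
f^(4)(0) = 9

3*x^4/8 - x^2/2 + 1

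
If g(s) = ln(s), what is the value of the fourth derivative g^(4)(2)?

Differentiate repeatedly and evaluate at the center.
The coefficient of (s - 2)^4 in the expansion is -1/64, so g^(4)(2) = 4! * (-1/64) = -3/8.

-3/8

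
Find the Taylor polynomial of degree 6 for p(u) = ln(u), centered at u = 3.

-(u - 3)^6/4374 + (u - 3)^5/1215 - (u - 3)^4/324 + (u - 3)^3/81 - (u - 3)^2/18 + (u - 3)/3 + ln(3)

p(3) = ln(3)
p′(3) = 1/3
p′′(3) = -1/9
p′′′(3) = 2/27
p^(4)(3) = -2/27
p^(5)(3) = 8/81
p^(6)(3) = -40/243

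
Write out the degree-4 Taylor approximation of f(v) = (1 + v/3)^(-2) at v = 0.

Differentiate repeatedly and evaluate at the center.
f(0) = 1
f′(0) = -2/3
f′′(0) = 2/3
f′′′(0) = -8/9
f^(4)(0) = 40/27
Then c_k = f^(k)(0)/k! gives each Taylor coefficient.

5*v^4/81 - 4*v^3/27 + v^2/3 - 2*v/3 + 1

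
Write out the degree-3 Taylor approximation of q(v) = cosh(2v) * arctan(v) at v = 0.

5*v^3/3 + v

Write out both Maclaurin series and multiply, keeping only the needed powers.
q(0) = 0
q′(0) = 1
q′′(0) = 0
q′′′(0) = 10
Dividing each by k! gives the coefficients c_0, ..., c_3.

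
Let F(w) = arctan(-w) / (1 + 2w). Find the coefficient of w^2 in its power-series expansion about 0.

2

Take the Cauchy product of the two expansions.
F(0) = 0
F′(0) = -1
F′′(0) = 4
Then c_k = F^(k)(0)/k! gives each Taylor coefficient.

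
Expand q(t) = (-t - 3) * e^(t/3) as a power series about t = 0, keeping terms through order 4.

-5*t^4/648 - 2*t^3/27 - t^2/2 - 2*t - 3

Shift and add copies of the series according to the polynomial's terms.
q(0) = -3
q′(0) = -2
q′′(0) = -1
q′′′(0) = -4/9
q^(4)(0) = -5/27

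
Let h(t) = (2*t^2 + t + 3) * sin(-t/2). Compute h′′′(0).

-45/8

Distribute the polynomial across the series and collect like powers.
From the series, [t^3] h = -15/16; multiply by 3! = 6 to get -45/8.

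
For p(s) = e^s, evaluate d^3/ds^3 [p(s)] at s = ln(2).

2

Compute the successive derivatives at the expansion point and divide by k!.
From the series, [(s - ln(2))^3] p = 1/3; multiply by 3! = 6 to get 2.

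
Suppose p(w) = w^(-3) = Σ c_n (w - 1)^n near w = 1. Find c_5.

p(1) = 1
p′(1) = -3
p′′(1) = 12
p′′′(1) = -60
p^(4)(1) = 360
p^(5)(1) = -2520
So c_5 = p^(5)(1)/5! = -21.

-21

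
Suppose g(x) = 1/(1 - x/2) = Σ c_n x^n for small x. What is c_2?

1/4

[x^0] = 1;  [x^1] = 1/2;  [x^2] = 1/4.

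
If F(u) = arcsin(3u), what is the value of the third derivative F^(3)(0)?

The coefficient of u^3 in the expansion is 9/2, so F′′′(0) = 3! * (9/2) = 27.

27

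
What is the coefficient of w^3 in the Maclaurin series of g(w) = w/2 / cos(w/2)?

1/16

Divide the numerator series by the denominator series (power-series long division).
[w^0] = 0;  [w^1] = 1/2;  [w^2] = 0;  [w^3] = 1/16.
So c_3 = g′′′(0)/3! = 1/16.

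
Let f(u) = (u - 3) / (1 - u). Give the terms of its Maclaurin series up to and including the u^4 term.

Multiply each power in the prefactor through the base expansion.

-2*u^4 - 2*u^3 - 2*u^2 - 2*u - 3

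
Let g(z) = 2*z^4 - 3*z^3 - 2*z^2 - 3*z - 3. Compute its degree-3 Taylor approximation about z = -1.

-11*(z + 1)^3 + 19*(z + 1)^2 - 16*(z + 1) + 3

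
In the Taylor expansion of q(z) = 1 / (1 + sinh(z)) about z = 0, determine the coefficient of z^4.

Expand as Σ (-1)^k u^k with u equal to the inner function's series.
q(0) = 1
q′(0) = -1
q′′(0) = 2
q′′′(0) = -7
q^(4)(0) = 32
Then c_k = q^(k)(0)/k! gives each Taylor coefficient.

4/3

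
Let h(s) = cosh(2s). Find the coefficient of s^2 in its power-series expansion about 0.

2

Differentiate repeatedly and evaluate at the center.
h(0) = 1
h′(0) = 0
h′′(0) = 4
So c_2 = h′′(0)/2! = 2.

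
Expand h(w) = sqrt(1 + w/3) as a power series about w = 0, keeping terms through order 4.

Apply the Taylor formula c_k = f^(k)(a)/k!.
h(0) = 1
h′(0) = 1/6
h′′(0) = -1/36
h′′′(0) = 1/72
h^(4)(0) = -5/432

-5*w^4/10368 + w^3/432 - w^2/72 + w/6 + 1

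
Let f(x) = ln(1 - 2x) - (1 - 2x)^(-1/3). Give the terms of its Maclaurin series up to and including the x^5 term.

Combine the two series term by term.
f(0) = -1
f′(0) = -8/3
f′′(0) = -52/9
f′′′(0) = -656/27
f^(4)(0) = -12256/81
f^(5)(0) = -303104/243

-37888*x^5/3645 - 1532*x^4/243 - 328*x^3/81 - 26*x^2/9 - 8*x/3 - 1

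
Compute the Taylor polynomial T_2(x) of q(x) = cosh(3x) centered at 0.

9*x^2/2 + 1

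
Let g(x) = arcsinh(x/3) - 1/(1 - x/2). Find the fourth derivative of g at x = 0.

Add the two expansions coefficient-wise.
From the series, [x^4] g = -1/16; multiply by 4! = 24 to get -3/2.

-3/2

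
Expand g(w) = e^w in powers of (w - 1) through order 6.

e*(w - 1)^6/720 + e*(w - 1)^5/120 + e*(w - 1)^4/24 + e*(w - 1)^3/6 + e*(w - 1)^2/2 + e*(w - 1) + e

g(1) = e
g′(1) = e
g′′(1) = e
g′′′(1) = e
g^(4)(1) = e
g^(5)(1) = e
g^(6)(1) = e
Then c_k = g^(k)(1)/k! gives each Taylor coefficient.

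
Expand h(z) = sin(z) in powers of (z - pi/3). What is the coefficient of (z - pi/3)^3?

-1/12

Use the known series and substitute for the argument.
h(pi/3) = sqrt(3)/2
h′(pi/3) = 1/2
h′′(pi/3) = -sqrt(3)/2
h′′′(pi/3) = -1/2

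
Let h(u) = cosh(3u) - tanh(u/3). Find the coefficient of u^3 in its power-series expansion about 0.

1/81

Combine the two series term by term.
h(0) = 1
h′(0) = -1/3
h′′(0) = 9
h′′′(0) = 2/27
Then c_k = h^(k)(0)/k! gives each Taylor coefficient.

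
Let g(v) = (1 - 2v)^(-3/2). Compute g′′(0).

15

From the series, [v^2] g = 15/2; multiply by 2! = 2 to get 15.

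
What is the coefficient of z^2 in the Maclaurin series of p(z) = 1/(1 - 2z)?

4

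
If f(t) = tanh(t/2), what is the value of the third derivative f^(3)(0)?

The coefficient of t^3 in the expansion is -1/24, so f′′′(0) = 3! * (-1/24) = -1/4.

-1/4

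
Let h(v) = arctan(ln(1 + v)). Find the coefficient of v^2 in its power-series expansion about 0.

Plug the Maclaurin series of the inner function into that of the outer and collect terms.
h(0) = 0
h′(0) = 1
h′′(0) = -1
So c_2 = h′′(0)/2! = -1/2.

-1/2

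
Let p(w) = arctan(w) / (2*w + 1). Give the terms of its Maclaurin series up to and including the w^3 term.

Use 1/(1 - r) = Σ r^k on the denominator, then take the Cauchy product.
p(0) = 0
p′(0) = 1
p′′(0) = -4
p′′′(0) = 22

11*w^3/3 - 2*w^2 + w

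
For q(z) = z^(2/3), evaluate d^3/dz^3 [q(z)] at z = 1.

8/27

From the series, [(z - 1)^3] q = 4/81; multiply by 3! = 6 to get 8/27.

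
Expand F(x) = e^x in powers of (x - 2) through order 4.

F(2) = e^(2)
F′(2) = e^(2)
F′′(2) = e^(2)
F′′′(2) = e^(2)
F^(4)(2) = e^(2)

(x - 2)^4*e^(2)/24 + (x - 2)^3*e^(2)/6 + (x - 2)^2*e^(2)/2 + (x - 2)*e^(2) + e^(2)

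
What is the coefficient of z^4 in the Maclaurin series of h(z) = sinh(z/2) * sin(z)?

-1/16

Multiply the two series term by term and collect like powers.
h(0) = 0
h′(0) = 0
h′′(0) = 1
h′′′(0) = 0
h^(4)(0) = -3/2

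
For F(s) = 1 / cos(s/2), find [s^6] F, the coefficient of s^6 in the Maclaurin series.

61/46080

Invert the denominator's series and multiply.
[s^0] = 1;  [s^1] = 0;  [s^2] = 1/8;  [s^3] = 0;  [s^4] = 5/384;  [s^5] = 0;  [s^6] = 61/46080.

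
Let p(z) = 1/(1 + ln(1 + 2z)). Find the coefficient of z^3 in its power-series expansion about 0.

-56/3

Compose series: expand the inner function first, then feed it into the outer expansion.
p(0) = 1
p′(0) = -2
p′′(0) = 12
p′′′(0) = -112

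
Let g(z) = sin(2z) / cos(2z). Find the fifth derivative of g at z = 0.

512

Invert the denominator's series and multiply.
From the series, [z^5] g = 64/15; multiply by 5! = 120 to get 512.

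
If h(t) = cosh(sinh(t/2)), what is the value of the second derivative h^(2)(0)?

Substitute the inner expansion into the outer series and collect powers.
From the series, [t^2] h = 1/8; multiply by 2! = 2 to get 1/4.

1/4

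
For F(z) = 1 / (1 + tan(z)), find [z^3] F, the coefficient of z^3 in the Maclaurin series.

Expand as Σ (-1)^k u^k with u equal to the inner function's series.
F(0) = 1
F′(0) = -1
F′′(0) = 2
F′′′(0) = -8
So c_3 = F′′′(0)/3! = -4/3.

-4/3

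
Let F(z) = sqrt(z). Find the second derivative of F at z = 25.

The coefficient of (z - 25)^2 in the expansion is -1/1000, so F′′(25) = 2! * (-1/1000) = -1/500.

-1/500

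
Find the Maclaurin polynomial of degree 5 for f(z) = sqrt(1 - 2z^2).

-z^4/2 - z^2 + 1

Apply the Taylor formula c_k = f^(k)(a)/k!.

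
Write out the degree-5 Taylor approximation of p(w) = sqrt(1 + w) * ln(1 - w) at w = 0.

-529*w^5/1920 - 5*w^4/12 - 11*w^3/24 - w^2 - w

Write out both Maclaurin series and multiply, keeping only the needed powers.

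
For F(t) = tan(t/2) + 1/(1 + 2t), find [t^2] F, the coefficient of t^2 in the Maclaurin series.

Expand each term separately and add.
[t^0] = 1;  [t^1] = -3/2;  [t^2] = 4.

4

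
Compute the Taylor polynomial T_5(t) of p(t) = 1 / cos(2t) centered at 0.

Invert the denominator's series and multiply.
p(0) = 1
p′(0) = 0
p′′(0) = 4
p′′′(0) = 0
p^(4)(0) = 80
p^(5)(0) = 0
Dividing each by k! gives the coefficients c_0, ..., c_5.

10*t^4/3 + 2*t^2 + 1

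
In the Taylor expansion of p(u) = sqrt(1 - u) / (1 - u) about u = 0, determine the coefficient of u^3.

5/16

Write out both Maclaurin series and multiply, keeping only the needed powers.
p(0) = 1
p′(0) = 1/2
p′′(0) = 3/4
p′′′(0) = 15/8
The Taylor polynomial is Σ p^(k)(0)/k! · u^k.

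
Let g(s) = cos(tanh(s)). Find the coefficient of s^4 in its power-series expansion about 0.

Substitute the inner expansion into the outer series and collect powers.
g(0) = 1
g′(0) = 0
g′′(0) = -1
g′′′(0) = 0
g^(4)(0) = 9
Dividing each by k! gives the coefficients c_0, ..., c_4.

3/8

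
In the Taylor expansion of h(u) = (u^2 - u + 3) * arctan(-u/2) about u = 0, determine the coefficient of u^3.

Shift and add copies of the series according to the polynomial's terms.
[u^0] = 0;  [u^1] = -3/2;  [u^2] = 1/2;  [u^3] = -3/8.

-3/8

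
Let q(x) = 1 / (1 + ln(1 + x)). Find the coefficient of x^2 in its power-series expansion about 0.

Use the geometric series for the reciprocal, then substitute.
[x^0] = 1;  [x^1] = -1;  [x^2] = 3/2.

3/2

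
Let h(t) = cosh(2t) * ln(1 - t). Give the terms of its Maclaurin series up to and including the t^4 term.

Expand each factor separately, then convolve coefficients.
[t^0] = 0;  [t^1] = -1;  [t^2] = -1/2;  [t^3] = -7/3;  [t^4] = -5/4.

-5*t^4/4 - 7*t^3/3 - t^2/2 - t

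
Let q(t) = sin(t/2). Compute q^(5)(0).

Use the known series and substitute for the argument.
From the series, [t^5] q = 1/3840; multiply by 5! = 120 to get 1/32.

1/32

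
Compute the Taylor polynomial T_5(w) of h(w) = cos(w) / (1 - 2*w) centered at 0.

337*w^5/12 + 337*w^4/24 + 7*w^3 + 7*w^2/2 + 2*w + 1

Multiply the numerator's expansion by the denominator's geometric series.
[w^0] = 1;  [w^1] = 2;  [w^2] = 7/2;  [w^3] = 7;  [w^4] = 337/24;  [w^5] = 337/12.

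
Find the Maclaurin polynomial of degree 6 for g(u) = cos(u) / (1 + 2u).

Multiply the two series term by term and collect like powers.
[u^0] = 1;  [u^1] = -2;  [u^2] = 7/2;  [u^3] = -7;  [u^4] = 337/24;  [u^5] = -337/12;  [u^6] = 40439/720.

40439*u^6/720 - 337*u^5/12 + 337*u^4/24 - 7*u^3 + 7*u^2/2 - 2*u + 1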